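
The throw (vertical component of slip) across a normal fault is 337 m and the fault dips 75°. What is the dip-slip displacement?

dip-slip = throw / sin(dip) = 337 / sin(75°) = 349 m

349 m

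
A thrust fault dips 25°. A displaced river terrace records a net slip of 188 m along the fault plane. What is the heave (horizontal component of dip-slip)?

heave = dip-slip × cos(dip) = 188 m × cos(25°) = 170 m

170 m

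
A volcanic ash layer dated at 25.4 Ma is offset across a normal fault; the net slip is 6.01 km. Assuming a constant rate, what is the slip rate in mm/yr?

rate = 6.01 km / 25.4 Ma = 0.000237 m/yr = 0.237 mm/yr

0.237 mm/yr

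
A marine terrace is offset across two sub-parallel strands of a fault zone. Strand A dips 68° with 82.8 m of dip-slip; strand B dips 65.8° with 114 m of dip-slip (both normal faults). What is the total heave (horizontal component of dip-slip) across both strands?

heave_A = 82.8 × cos(68°) = 31.02 m
heave_B = 114 × cos(65.8°) = 46.73 m
total = 31.02 + 46.73 = 77.7 m

77.7 m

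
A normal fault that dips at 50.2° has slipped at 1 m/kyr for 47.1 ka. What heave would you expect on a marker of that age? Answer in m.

30.1 m

dip-slip = rate × time = 1 m/kyr × 47.1 ka = 47.10 m
heave = dip-slip × cos(dip) = 47.10 × cos(50.2°) = 30.1 m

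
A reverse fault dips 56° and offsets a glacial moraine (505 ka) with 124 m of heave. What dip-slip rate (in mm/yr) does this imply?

dip-slip = heave / cos(dip) = 124 m / cos(56°) = 221.7 m
rate = 221.7 m / 505 ka = 0.000439 m/yr = 0.439 mm/yr

0.439 mm/yr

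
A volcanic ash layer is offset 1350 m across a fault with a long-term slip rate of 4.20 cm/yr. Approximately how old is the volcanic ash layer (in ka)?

32.1 ka

age = offset / rate = 1350 m / (4.20 cm/yr) = 32100 yr = 32.1 ka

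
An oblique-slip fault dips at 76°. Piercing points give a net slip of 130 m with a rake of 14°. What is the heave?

dip-slip = net slip × sin(rake) = 130 m × sin(14°) = 31.45 m
heave = dip-slip × cos(dip) = 31.45 × cos(76°) = 7.61 m

7.61 m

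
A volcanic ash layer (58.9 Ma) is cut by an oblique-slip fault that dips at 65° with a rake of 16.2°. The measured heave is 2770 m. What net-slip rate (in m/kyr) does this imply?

0.399 m/kyr

dip-slip = heave / cos(dip) = 2770 / cos(65°) = 6554 m
net slip = dip-slip / sin(rake) = 6554 / sin(16.2°) = 23490 m
rate = 23490 m / 58.9 Ma = 0.000399 m/yr = 0.399 m/kyr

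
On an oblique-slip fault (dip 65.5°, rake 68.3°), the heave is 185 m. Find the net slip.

480 m

dip-slip = heave / cos(dip) = 185 / cos(65.5°) = 446.1 m
net slip = dip-slip / sin(rake) = 446.1 / sin(68.3°) = 480 m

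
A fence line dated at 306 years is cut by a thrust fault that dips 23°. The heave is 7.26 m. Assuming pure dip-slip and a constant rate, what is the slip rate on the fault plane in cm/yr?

dip-slip = heave / cos(dip) = 7.26 m / cos(23°) = 7.887 m
rate = 7.887 m / 306 years = 0.0258 m/yr = 2.58 cm/yr

2.58 cm/yr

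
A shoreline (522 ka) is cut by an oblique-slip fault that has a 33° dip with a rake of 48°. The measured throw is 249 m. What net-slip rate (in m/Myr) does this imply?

dip-slip = throw / sin(dip) = 249 / sin(33°) = 457.2 m
net slip = dip-slip / sin(rake) = 457.2 / sin(48°) = 615.2 m
rate = 615.2 m / 522 ka = 0.00118 m/yr = 1180 m/Myr

1180 m/Myr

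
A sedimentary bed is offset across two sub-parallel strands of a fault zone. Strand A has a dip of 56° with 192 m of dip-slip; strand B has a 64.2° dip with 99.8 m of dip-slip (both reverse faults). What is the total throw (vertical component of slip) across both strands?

throw_A = 192 × sin(56°) = 159.2 m
throw_B = 99.8 × sin(64.2°) = 89.85 m
total = 159.2 + 89.85 = 249 m

249 m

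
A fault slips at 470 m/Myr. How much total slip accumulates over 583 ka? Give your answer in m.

274 m

slip = rate × time = 470 m/Myr × 583 ka = 274 m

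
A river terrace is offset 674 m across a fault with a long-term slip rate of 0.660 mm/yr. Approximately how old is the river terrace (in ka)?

1020 ka

age = offset / rate = 674 m / (0.660 mm/yr) = 1.02e+06 yr = 1020 ka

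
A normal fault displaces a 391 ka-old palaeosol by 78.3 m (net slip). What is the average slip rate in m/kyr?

rate = 78.3 m / 391 ka = 0.000200 m/yr = 0.200 m/kyr

0.200 m/kyr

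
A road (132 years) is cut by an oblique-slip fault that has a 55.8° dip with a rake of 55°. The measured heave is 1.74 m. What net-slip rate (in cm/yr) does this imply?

2.86 cm/yr

dip-slip = heave / cos(dip) = 1.74 / cos(55.8°) = 3.096 m
net slip = dip-slip / sin(rake) = 3.096 / sin(55°) = 3.779 m
rate = 3.779 m / 132 years = 0.0286 m/yr = 2.86 cm/yr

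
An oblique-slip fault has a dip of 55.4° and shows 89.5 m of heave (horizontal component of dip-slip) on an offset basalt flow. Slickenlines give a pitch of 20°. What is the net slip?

461 m

dip-slip = heave / cos(dip) = 89.5 / cos(55.4°) = 157.6 m
net slip = dip-slip / sin(rake) = 157.6 / sin(20°) = 461 m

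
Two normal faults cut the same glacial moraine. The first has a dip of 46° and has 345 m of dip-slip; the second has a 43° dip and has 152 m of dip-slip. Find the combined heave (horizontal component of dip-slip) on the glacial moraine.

heave_A = 345 × cos(46°) = 239.7 m
heave_B = 152 × cos(43°) = 111.2 m
total = 239.7 + 111.2 = 351 m

351 m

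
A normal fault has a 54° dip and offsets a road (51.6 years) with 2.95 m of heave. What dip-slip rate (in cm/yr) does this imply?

dip-slip = heave / cos(dip) = 2.95 m / cos(54°) = 5.019 m
rate = 5.019 m / 51.6 years = 0.0973 m/yr = 9.73 cm/yr

9.73 cm/yr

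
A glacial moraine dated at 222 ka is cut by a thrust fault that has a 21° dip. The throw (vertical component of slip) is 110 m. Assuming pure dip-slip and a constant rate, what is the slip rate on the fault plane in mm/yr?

dip-slip = throw / sin(dip) = 110 m / sin(21°) = 306.9 m
rate = 306.9 m / 222 ka = 0.00138 m/yr = 1.38 mm/yr

1.38 mm/yr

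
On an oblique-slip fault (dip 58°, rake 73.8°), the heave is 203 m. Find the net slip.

399 m

dip-slip = heave / cos(dip) = 203 / cos(58°) = 383.1 m
net slip = dip-slip / sin(rake) = 383.1 / sin(73.8°) = 399 m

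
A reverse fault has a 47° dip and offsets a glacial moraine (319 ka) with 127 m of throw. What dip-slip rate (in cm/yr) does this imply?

0.0544 cm/yr

dip-slip = throw / sin(dip) = 127 m / sin(47°) = 173.7 m
rate = 173.7 m / 319 ka = 0.000544 m/yr = 0.0544 cm/yr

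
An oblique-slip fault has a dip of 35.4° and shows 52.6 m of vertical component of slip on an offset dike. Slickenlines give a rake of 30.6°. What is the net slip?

178 m

dip-slip = throw / sin(dip) = 52.6 / sin(35.4°) = 90.80 m
net slip = dip-slip / sin(rake) = 90.80 / sin(30.6°) = 178 m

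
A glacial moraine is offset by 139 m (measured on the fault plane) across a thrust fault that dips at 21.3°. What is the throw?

throw = dip-slip × sin(dip) = 139 m × sin(21.3°) = 50.5 m

50.5 m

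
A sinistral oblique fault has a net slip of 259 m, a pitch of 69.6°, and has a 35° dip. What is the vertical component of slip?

139 m

dip-slip = net slip × sin(rake) = 259 m × sin(69.6°) = 242.8 m
throw = dip-slip × sin(dip) = 242.8 × sin(35°) = 139 m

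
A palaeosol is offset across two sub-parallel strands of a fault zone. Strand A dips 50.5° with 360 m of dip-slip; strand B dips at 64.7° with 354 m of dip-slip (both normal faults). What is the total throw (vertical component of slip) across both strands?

throw_A = 360 × sin(50.5°) = 277.8 m
throw_B = 354 × sin(64.7°) = 320 m
total = 277.8 + 320 = 598 m

598 m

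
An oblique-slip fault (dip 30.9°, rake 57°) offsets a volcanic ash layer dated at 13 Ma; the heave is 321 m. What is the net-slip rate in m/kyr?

0.0343 m/kyr

dip-slip = heave / cos(dip) = 321 / cos(30.9°) = 374.1 m
net slip = dip-slip / sin(rake) = 374.1 / sin(57°) = 446.1 m
rate = 446.1 m / 13 Ma = 0.0000343 m/yr = 0.0343 m/kyr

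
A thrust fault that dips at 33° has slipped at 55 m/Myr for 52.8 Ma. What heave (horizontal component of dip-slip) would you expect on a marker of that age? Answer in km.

dip-slip = rate × time = 55 m/Myr × 52.8 Ma = 2904 m
heave = dip-slip × cos(dip) = 2904 × cos(33°) = 2440 m = 2.44 km

2.44 km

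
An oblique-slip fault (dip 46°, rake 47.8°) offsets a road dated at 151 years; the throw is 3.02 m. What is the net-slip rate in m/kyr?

37.5 m/kyr

dip-slip = throw / sin(dip) = 3.02 / sin(46°) = 4.198 m
net slip = dip-slip / sin(rake) = 4.198 / sin(47.8°) = 5.667 m
rate = 5.667 m / 151 years = 0.0375 m/yr = 37.5 m/kyr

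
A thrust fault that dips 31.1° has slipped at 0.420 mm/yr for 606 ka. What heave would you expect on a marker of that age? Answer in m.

dip-slip = rate × time = 0.420 mm/yr × 606 ka = 254.5 m
heave = dip-slip × cos(dip) = 254.5 × cos(31.1°) = 218 m

218 m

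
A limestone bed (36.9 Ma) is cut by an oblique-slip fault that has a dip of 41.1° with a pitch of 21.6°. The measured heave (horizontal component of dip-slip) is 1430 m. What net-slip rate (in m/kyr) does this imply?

0.140 m/kyr

dip-slip = heave / cos(dip) = 1430 / cos(41.1°) = 1898 m
net slip = dip-slip / sin(rake) = 1898 / sin(21.6°) = 5155 m
rate = 5155 m / 36.9 Ma = 0.000140 m/yr = 0.140 m/kyr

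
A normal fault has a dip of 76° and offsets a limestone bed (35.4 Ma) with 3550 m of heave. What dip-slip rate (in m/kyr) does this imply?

dip-slip = heave / cos(dip) = 3550 m / cos(76°) = 14670 m
rate = 14670 m / 35.4 Ma = 0.000415 m/yr = 0.415 m/kyr

0.415 m/kyr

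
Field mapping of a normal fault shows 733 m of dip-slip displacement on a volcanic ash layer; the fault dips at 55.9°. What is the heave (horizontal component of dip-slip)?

heave = dip-slip × cos(dip) = 733 m × cos(55.9°) = 411 m

411 m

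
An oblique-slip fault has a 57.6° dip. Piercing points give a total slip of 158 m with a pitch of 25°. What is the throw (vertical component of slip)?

56.4 m

dip-slip = net slip × sin(rake) = 158 m × sin(25°) = 66.77 m
throw = dip-slip × sin(dip) = 66.77 × sin(57.6°) = 56.4 m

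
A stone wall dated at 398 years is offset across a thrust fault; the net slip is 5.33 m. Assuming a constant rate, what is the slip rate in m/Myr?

13400 m/Myr

rate = 5.33 m / 398 years = 0.0134 m/yr = 13400 m/Myr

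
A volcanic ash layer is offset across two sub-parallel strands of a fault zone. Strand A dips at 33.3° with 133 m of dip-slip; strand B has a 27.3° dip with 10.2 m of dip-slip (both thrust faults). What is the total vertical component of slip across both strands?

77.7 m

throw_A = 133 × sin(33.3°) = 73.02 m
throw_B = 10.2 × sin(27.3°) = 4.678 m
total = 73.02 + 4.678 = 77.7 m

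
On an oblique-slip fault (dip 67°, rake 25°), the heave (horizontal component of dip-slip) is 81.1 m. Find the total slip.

491 m

dip-slip = heave / cos(dip) = 81.1 / cos(67°) = 207.6 m
net slip = dip-slip / sin(rake) = 207.6 / sin(25°) = 491 m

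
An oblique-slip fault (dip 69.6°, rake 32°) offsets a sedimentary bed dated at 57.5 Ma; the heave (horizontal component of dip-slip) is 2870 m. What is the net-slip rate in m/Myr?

dip-slip = heave / cos(dip) = 2870 / cos(69.6°) = 8234 m
net slip = dip-slip / sin(rake) = 8234 / sin(32°) = 15540 m
rate = 15540 m / 57.5 Ma = 0.000270 m/yr = 270 m/Myr

270 m/Myr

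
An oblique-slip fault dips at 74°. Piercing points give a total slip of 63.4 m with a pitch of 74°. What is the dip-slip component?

dip-slip = net slip × sin(rake) = 63.4 m × sin(74°) = 60.9 m

60.9 m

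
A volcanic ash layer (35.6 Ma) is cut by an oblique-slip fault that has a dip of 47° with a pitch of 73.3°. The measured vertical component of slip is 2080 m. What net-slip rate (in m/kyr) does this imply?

dip-slip = throw / sin(dip) = 2080 / sin(47°) = 2844 m
net slip = dip-slip / sin(rake) = 2844 / sin(73.3°) = 2969 m
rate = 2969 m / 35.6 Ma = 0.0000834 m/yr = 0.0834 m/kyr

0.0834 m/kyr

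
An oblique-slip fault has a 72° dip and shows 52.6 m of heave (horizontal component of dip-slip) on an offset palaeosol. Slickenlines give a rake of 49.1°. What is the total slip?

225 m

dip-slip = heave / cos(dip) = 52.6 / cos(72°) = 170.2 m
net slip = dip-slip / sin(rake) = 170.2 / sin(49.1°) = 225 m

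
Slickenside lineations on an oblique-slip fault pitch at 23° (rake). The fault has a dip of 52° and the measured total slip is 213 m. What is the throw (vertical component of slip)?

65.6 m

dip-slip = net slip × sin(rake) = 213 m × sin(23°) = 83.23 m
throw = dip-slip × sin(dip) = 83.23 × sin(52°) = 65.6 m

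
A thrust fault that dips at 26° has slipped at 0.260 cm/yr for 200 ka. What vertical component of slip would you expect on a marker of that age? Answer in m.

dip-slip = rate × time = 0.260 cm/yr × 200 ka = 520 m
throw = dip-slip × sin(dip) = 520 × sin(26°) = 228 m

228 m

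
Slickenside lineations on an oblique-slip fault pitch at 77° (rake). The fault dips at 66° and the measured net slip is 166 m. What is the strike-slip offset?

strike-slip = net slip × cos(rake) = 166 m × cos(77°) = 37.3 m

37.3 m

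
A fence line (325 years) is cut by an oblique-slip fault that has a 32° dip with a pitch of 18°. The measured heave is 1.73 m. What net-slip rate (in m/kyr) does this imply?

dip-slip = heave / cos(dip) = 1.73 / cos(32°) = 2.040 m
net slip = dip-slip / sin(rake) = 2.040 / sin(18°) = 6.602 m
rate = 6.602 m / 325 years = 0.0203 m/yr = 20.3 m/kyr

20.3 m/kyr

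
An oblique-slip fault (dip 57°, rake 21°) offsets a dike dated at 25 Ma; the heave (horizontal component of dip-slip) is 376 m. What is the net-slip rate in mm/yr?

dip-slip = heave / cos(dip) = 376 / cos(57°) = 690.4 m
net slip = dip-slip / sin(rake) = 690.4 / sin(21°) = 1926 m
rate = 1926 m / 25 Ma = 0.0000771 m/yr = 0.0771 mm/yr

0.0771 mm/yr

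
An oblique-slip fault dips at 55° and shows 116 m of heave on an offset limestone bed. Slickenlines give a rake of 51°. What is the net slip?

dip-slip = heave / cos(dip) = 116 / cos(55°) = 202.2 m
net slip = dip-slip / sin(rake) = 202.2 / sin(51°) = 260 m

260 m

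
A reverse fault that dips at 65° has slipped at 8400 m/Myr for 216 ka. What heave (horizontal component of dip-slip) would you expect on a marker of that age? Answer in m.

767 m

dip-slip = rate × time = 8400 m/Myr × 216 ka = 1814 m
heave = dip-slip × cos(dip) = 1814 × cos(65°) = 767 m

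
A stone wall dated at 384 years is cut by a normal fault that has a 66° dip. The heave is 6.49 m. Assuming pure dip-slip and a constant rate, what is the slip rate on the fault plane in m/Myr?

dip-slip = heave / cos(dip) = 6.49 m / cos(66°) = 15.96 m
rate = 15.96 m / 384 years = 0.0416 m/yr = 41600 m/Myr

41600 m/Myr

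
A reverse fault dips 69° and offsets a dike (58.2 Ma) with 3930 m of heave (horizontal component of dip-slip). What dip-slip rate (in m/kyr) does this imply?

0.188 m/kyr

dip-slip = heave / cos(dip) = 3930 m / cos(69°) = 10970 m
rate = 10970 m / 58.2 Ma = 0.000188 m/yr = 0.188 m/kyr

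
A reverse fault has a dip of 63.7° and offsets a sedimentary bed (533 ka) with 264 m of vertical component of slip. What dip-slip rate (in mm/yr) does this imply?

0.553 mm/yr

dip-slip = throw / sin(dip) = 264 m / sin(63.7°) = 294.5 m
rate = 294.5 m / 533 ka = 0.000553 m/yr = 0.553 mm/yr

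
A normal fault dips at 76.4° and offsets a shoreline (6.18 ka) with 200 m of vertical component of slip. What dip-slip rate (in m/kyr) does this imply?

33.3 m/kyr

dip-slip = throw / sin(dip) = 200 m / sin(76.4°) = 205.8 m
rate = 205.8 m / 6.18 ka = 0.0333 m/yr = 33.3 m/kyr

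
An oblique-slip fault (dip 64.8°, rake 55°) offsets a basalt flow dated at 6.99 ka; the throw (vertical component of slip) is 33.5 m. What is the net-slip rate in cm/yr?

dip-slip = throw / sin(dip) = 33.5 / sin(64.8°) = 37.02 m
net slip = dip-slip / sin(rake) = 37.02 / sin(55°) = 45.20 m
rate = 45.20 m / 6.99 ka = 0.00647 m/yr = 0.647 cm/yr

0.647 cm/yr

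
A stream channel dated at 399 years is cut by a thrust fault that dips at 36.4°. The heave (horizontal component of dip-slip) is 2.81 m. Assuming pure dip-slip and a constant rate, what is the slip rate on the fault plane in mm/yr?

dip-slip = heave / cos(dip) = 2.81 m / cos(36.4°) = 3.491 m
rate = 3.491 m / 399 years = 0.00875 m/yr = 8.75 mm/yr

8.75 mm/yr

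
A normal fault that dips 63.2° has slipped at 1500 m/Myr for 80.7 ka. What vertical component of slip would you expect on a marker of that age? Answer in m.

dip-slip = rate × time = 1500 m/Myr × 80.7 ka = 121 m
throw = dip-slip × sin(dip) = 121 × sin(63.2°) = 108 m

108 m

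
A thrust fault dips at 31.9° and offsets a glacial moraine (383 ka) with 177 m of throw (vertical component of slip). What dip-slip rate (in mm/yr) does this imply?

0.875 mm/yr

dip-slip = throw / sin(dip) = 177 m / sin(31.9°) = 334.9 m
rate = 334.9 m / 383 ka = 0.000875 m/yr = 0.875 mm/yr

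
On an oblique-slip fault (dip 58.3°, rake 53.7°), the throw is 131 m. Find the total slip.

191 m

dip-slip = throw / sin(dip) = 131 / sin(58.3°) = 154 m
net slip = dip-slip / sin(rake) = 154 / sin(53.7°) = 191 m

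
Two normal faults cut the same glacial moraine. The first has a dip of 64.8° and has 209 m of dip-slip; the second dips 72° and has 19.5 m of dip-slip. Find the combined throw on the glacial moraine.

208 m

throw_A = 209 × sin(64.8°) = 189.1 m
throw_B = 19.5 × sin(72°) = 18.55 m
total = 189.1 + 18.55 = 208 m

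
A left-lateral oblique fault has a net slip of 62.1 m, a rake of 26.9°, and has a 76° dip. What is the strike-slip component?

55.4 m

strike-slip = net slip × cos(rake) = 62.1 m × cos(26.9°) = 55.4 m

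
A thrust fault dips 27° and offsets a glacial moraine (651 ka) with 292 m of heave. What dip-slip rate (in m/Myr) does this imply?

503 m/Myr

dip-slip = heave / cos(dip) = 292 m / cos(27°) = 327.7 m
rate = 327.7 m / 651 ka = 0.000503 m/yr = 503 m/Myr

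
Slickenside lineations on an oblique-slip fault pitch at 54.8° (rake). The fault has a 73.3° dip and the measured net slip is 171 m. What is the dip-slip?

140 m

dip-slip = net slip × sin(rake) = 171 m × sin(54.8°) = 140 m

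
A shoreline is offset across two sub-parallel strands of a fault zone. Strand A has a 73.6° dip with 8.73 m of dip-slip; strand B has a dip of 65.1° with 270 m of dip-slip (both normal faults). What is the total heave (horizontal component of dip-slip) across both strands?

116 m

heave_A = 8.73 × cos(73.6°) = 2.465 m
heave_B = 270 × cos(65.1°) = 113.7 m
total = 2.465 + 113.7 = 116 m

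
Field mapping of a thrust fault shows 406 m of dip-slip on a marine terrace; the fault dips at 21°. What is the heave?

heave = dip-slip × cos(dip) = 406 m × cos(21°) = 379 m

379 m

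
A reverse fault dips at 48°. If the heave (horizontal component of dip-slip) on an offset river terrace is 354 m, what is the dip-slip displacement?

dip-slip = heave / cos(dip) = 354 / cos(48°) = 529 m

529 m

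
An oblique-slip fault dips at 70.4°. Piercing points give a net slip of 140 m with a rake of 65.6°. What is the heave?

dip-slip = net slip × sin(rake) = 140 m × sin(65.6°) = 127.5 m
heave = dip-slip × cos(dip) = 127.5 × cos(70.4°) = 42.8 m

42.8 m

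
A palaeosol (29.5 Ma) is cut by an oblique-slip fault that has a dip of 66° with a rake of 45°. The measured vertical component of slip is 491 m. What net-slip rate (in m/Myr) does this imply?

25.8 m/Myr

dip-slip = throw / sin(dip) = 491 / sin(66°) = 537.5 m
net slip = dip-slip / sin(rake) = 537.5 / sin(45°) = 760.1 m
rate = 760.1 m / 29.5 Ma = 0.0000258 m/yr = 25.8 m/Myr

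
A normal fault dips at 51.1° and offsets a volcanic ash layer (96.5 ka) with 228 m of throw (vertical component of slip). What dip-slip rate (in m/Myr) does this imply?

dip-slip = throw / sin(dip) = 228 m / sin(51.1°) = 293 m
rate = 293 m / 96.5 ka = 0.00304 m/yr = 3040 m/Myr

3040 m/Myr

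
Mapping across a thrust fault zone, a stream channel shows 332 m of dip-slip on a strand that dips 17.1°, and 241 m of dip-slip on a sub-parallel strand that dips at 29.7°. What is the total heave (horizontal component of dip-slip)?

527 m

heave_A = 332 × cos(17.1°) = 317.3 m
heave_B = 241 × cos(29.7°) = 209.3 m
total = 317.3 + 209.3 = 527 m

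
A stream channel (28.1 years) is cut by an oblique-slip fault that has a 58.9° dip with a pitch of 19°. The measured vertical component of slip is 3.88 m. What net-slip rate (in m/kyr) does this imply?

dip-slip = throw / sin(dip) = 3.88 / sin(58.9°) = 4.531 m
net slip = dip-slip / sin(rake) = 4.531 / sin(19°) = 13.92 m
rate = 13.92 m / 28.1 years = 0.495 m/yr = 495 m/kyr

495 m/kyr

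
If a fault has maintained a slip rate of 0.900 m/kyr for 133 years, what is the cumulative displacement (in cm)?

12 cm

slip = rate × time = 0.900 m/kyr × 133 years = 0.120 m = 12 cm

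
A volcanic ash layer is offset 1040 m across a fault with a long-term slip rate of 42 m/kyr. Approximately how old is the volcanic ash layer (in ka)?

24.8 ka

age = offset / rate = 1040 m / (42 m/kyr) = 24800 yr = 24.8 ka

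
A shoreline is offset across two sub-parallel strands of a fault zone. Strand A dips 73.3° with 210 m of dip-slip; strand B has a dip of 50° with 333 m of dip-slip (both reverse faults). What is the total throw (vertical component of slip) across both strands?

throw_A = 210 × sin(73.3°) = 201.1 m
throw_B = 333 × sin(50°) = 255.1 m
total = 201.1 + 255.1 = 456 m

456 m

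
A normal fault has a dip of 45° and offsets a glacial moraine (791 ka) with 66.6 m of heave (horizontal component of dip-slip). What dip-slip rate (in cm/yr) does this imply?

dip-slip = heave / cos(dip) = 66.6 m / cos(45°) = 94.19 m
rate = 94.19 m / 791 ka = 0.000119 m/yr = 0.0119 cm/yr

0.0119 cm/yr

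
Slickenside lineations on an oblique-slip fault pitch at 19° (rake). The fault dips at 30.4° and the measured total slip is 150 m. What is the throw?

24.7 m

dip-slip = net slip × sin(rake) = 150 m × sin(19°) = 48.84 m
throw = dip-slip × sin(dip) = 48.84 × sin(30.4°) = 24.7 m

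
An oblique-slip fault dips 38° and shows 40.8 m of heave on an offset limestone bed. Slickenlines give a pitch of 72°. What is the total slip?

dip-slip = heave / cos(dip) = 40.8 / cos(38°) = 51.78 m
net slip = dip-slip / sin(rake) = 51.78 / sin(72°) = 54.4 m

54.4 m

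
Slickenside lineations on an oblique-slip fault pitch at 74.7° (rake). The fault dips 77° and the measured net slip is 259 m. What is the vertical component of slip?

dip-slip = net slip × sin(rake) = 259 m × sin(74.7°) = 249.8 m
throw = dip-slip × sin(dip) = 249.8 × sin(77°) = 243 m

243 m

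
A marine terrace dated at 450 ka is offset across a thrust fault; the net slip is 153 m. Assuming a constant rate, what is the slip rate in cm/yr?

0.0340 cm/yr

rate = 153 m / 450 ka = 0.000340 m/yr = 0.0340 cm/yr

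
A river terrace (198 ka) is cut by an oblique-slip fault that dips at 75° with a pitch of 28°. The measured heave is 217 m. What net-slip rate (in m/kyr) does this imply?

9.02 m/kyr

dip-slip = heave / cos(dip) = 217 / cos(75°) = 838.4 m
net slip = dip-slip / sin(rake) = 838.4 / sin(28°) = 1786 m
rate = 1786 m / 198 ka = 0.00902 m/yr = 9.02 m/kyr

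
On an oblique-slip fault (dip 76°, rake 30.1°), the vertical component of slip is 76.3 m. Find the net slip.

157 m

dip-slip = throw / sin(dip) = 76.3 / sin(76°) = 78.64 m
net slip = dip-slip / sin(rake) = 78.64 / sin(30.1°) = 157 m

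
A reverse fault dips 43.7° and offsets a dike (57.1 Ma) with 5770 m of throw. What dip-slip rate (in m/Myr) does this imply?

dip-slip = throw / sin(dip) = 5770 m / sin(43.7°) = 8352 m
rate = 8352 m / 57.1 Ma = 0.000146 m/yr = 146 m/Myr

146 m/Myr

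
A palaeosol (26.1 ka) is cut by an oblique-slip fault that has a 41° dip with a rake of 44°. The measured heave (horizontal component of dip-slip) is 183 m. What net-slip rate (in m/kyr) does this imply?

13.4 m/kyr

dip-slip = heave / cos(dip) = 183 / cos(41°) = 242.5 m
net slip = dip-slip / sin(rake) = 242.5 / sin(44°) = 349.1 m
rate = 349.1 m / 26.1 ka = 0.0134 m/yr = 13.4 m/kyr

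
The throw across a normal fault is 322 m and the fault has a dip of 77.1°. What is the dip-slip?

330 m

dip-slip = throw / sin(dip) = 322 / sin(77.1°) = 330 m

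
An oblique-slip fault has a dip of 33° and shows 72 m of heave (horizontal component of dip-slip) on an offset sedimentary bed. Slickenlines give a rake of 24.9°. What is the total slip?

dip-slip = heave / cos(dip) = 72 / cos(33°) = 85.85 m
net slip = dip-slip / sin(rake) = 85.85 / sin(24.9°) = 204 m

204 m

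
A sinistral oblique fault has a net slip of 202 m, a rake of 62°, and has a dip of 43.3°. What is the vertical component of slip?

dip-slip = net slip × sin(rake) = 202 m × sin(62°) = 178.4 m
throw = dip-slip × sin(dip) = 178.4 × sin(43.3°) = 122 m

122 m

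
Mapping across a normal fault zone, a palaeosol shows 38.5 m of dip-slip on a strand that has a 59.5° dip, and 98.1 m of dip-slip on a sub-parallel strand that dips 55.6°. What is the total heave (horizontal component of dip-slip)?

heave_A = 38.5 × cos(59.5°) = 19.54 m
heave_B = 98.1 × cos(55.6°) = 55.42 m
total = 19.54 + 55.42 = 75 m

75 m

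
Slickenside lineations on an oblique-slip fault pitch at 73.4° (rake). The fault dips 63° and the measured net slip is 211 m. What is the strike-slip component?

strike-slip = net slip × cos(rake) = 211 m × cos(73.4°) = 60.3 m

60.3 m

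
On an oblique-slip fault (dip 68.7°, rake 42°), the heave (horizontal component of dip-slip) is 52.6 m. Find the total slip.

dip-slip = heave / cos(dip) = 52.6 / cos(68.7°) = 144.8 m
net slip = dip-slip / sin(rake) = 144.8 / sin(42°) = 216 m

216 m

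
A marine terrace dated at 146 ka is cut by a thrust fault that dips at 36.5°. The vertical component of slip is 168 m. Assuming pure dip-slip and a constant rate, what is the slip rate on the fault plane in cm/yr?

dip-slip = throw / sin(dip) = 168 m / sin(36.5°) = 282.4 m
rate = 282.4 m / 146 ka = 0.00193 m/yr = 0.193 cm/yr

0.193 cm/yr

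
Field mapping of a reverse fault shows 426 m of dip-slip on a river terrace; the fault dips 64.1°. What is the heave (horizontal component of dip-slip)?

186 m

heave = dip-slip × cos(dip) = 426 m × cos(64.1°) = 186 m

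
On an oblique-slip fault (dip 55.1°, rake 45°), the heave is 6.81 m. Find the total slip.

16.8 m

dip-slip = heave / cos(dip) = 6.81 / cos(55.1°) = 11.90 m
net slip = dip-slip / sin(rake) = 11.90 / sin(45°) = 16.8 m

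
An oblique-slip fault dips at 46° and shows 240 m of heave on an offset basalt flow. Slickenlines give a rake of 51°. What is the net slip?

445 m

dip-slip = heave / cos(dip) = 240 / cos(46°) = 345.5 m
net slip = dip-slip / sin(rake) = 345.5 / sin(51°) = 445 m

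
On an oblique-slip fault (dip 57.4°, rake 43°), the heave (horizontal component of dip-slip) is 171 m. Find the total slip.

dip-slip = heave / cos(dip) = 171 / cos(57.4°) = 317.4 m
net slip = dip-slip / sin(rake) = 317.4 / sin(43°) = 465 m

465 m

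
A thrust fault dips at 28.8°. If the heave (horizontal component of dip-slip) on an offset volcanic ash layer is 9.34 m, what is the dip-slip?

dip-slip = heave / cos(dip) = 9.34 / cos(28.8°) = 10.7 m

10.7 m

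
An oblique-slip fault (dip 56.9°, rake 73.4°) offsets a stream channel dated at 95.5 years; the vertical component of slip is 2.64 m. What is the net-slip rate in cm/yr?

3.44 cm/yr

dip-slip = throw / sin(dip) = 2.64 / sin(56.9°) = 3.151 m
net slip = dip-slip / sin(rake) = 3.151 / sin(73.4°) = 3.288 m
rate = 3.288 m / 95.5 years = 0.0344 m/yr = 3.44 cm/yr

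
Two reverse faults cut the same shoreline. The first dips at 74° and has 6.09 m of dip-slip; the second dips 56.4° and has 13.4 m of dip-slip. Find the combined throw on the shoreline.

throw_A = 6.09 × sin(74°) = 5.854 m
throw_B = 13.4 × sin(56.4°) = 11.16 m
total = 5.854 + 11.16 = 17 m

17 m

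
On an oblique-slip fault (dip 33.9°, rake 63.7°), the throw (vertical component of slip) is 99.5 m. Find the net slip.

dip-slip = throw / sin(dip) = 99.5 / sin(33.9°) = 178.4 m
net slip = dip-slip / sin(rake) = 178.4 / sin(63.7°) = 199 m

199 m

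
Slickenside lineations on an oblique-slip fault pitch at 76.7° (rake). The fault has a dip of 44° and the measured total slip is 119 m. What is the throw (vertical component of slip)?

dip-slip = net slip × sin(rake) = 119 m × sin(76.7°) = 115.8 m
throw = dip-slip × sin(dip) = 115.8 × sin(44°) = 80.4 m

80.4 m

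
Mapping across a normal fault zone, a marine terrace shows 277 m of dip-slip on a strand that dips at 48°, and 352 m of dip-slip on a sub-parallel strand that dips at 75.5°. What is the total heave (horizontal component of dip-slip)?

273 m

heave_A = 277 × cos(48°) = 185.3 m
heave_B = 352 × cos(75.5°) = 88.13 m
total = 185.3 + 88.13 = 273 m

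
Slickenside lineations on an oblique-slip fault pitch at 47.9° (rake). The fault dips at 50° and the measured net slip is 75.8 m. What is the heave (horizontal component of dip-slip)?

36.2 m

dip-slip = net slip × sin(rake) = 75.8 m × sin(47.9°) = 56.24 m
heave = dip-slip × cos(dip) = 56.24 × cos(50°) = 36.2 m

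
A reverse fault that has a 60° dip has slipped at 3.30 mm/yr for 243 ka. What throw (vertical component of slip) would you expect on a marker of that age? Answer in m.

694 m

dip-slip = rate × time = 3.30 mm/yr × 243 ka = 801.9 m
throw = dip-slip × sin(dip) = 801.9 × sin(60°) = 694 m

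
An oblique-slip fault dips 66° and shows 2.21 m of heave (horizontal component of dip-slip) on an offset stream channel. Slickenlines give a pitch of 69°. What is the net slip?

dip-slip = heave / cos(dip) = 2.21 / cos(66°) = 5.433 m
net slip = dip-slip / sin(rake) = 5.433 / sin(69°) = 5.82 m

5.82 m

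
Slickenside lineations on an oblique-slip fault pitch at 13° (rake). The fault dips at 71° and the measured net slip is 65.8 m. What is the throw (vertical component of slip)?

14 m

dip-slip = net slip × sin(rake) = 65.8 m × sin(13°) = 14.80 m
throw = dip-slip × sin(dip) = 14.80 × sin(71°) = 14 m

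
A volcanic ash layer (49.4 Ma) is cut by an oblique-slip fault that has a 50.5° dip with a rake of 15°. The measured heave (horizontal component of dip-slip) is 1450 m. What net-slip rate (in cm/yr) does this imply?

0.0178 cm/yr

dip-slip = heave / cos(dip) = 1450 / cos(50.5°) = 2280 m
net slip = dip-slip / sin(rake) = 2280 / sin(15°) = 8808 m
rate = 8808 m / 49.4 Ma = 0.000178 m/yr = 0.0178 cm/yr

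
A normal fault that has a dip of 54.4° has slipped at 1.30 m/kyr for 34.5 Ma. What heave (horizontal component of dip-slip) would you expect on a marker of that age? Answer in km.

dip-slip = rate × time = 1.30 m/kyr × 34.5 Ma = 44850 m
heave = dip-slip × cos(dip) = 44850 × cos(54.4°) = 26100 m = 26.1 km

26.1 km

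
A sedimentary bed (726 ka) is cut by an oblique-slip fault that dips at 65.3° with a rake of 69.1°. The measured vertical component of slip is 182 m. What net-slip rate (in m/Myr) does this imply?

295 m/Myr

dip-slip = throw / sin(dip) = 182 / sin(65.3°) = 200.3 m
net slip = dip-slip / sin(rake) = 200.3 / sin(69.1°) = 214.4 m
rate = 214.4 m / 726 ka = 0.000295 m/yr = 295 m/Myr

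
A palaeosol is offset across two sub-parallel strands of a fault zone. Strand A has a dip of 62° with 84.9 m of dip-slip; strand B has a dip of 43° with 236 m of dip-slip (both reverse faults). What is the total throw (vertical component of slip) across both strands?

throw_A = 84.9 × sin(62°) = 74.96 m
throw_B = 236 × sin(43°) = 161 m
total = 74.96 + 161 = 236 m

236 m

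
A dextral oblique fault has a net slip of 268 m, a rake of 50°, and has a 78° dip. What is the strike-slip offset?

strike-slip = net slip × cos(rake) = 268 m × cos(50°) = 172 m

172 m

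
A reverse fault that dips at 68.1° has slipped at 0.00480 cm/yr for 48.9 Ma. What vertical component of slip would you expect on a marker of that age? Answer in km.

2.18 km

dip-slip = rate × time = 0.00480 cm/yr × 48.9 Ma = 2347 m
throw = dip-slip × sin(dip) = 2347 × sin(68.1°) = 2180 m = 2.18 km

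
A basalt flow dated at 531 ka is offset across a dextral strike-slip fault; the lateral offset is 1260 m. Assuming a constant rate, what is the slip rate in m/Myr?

rate = 1260 m / 531 ka = 0.00237 m/yr = 2370 m/Myr

2370 m/Myr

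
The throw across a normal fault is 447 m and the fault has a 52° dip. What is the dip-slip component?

567 m

dip-slip = throw / sin(dip) = 447 / sin(52°) = 567 m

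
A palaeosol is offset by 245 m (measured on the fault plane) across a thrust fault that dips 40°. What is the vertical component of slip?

throw = dip-slip × sin(dip) = 245 m × sin(40°) = 157 m

157 m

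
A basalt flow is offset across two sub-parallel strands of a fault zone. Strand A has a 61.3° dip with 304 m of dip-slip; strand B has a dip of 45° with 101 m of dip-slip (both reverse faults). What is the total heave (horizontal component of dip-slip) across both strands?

217 m

heave_A = 304 × cos(61.3°) = 146 m
heave_B = 101 × cos(45°) = 71.42 m
total = 146 + 71.42 = 217 m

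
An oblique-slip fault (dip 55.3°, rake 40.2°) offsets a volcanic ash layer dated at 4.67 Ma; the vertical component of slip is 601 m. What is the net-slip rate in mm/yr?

0.243 mm/yr

dip-slip = throw / sin(dip) = 601 / sin(55.3°) = 731 m
net slip = dip-slip / sin(rake) = 731 / sin(40.2°) = 1133 m
rate = 1133 m / 4.67 Ma = 0.000243 m/yr = 0.243 mm/yr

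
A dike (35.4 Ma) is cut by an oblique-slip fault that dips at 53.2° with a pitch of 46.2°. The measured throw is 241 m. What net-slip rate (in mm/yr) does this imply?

0.0118 mm/yr

dip-slip = throw / sin(dip) = 241 / sin(53.2°) = 301 m
net slip = dip-slip / sin(rake) = 301 / sin(46.2°) = 417 m
rate = 417 m / 35.4 Ma = 0.0000118 m/yr = 0.0118 mm/yr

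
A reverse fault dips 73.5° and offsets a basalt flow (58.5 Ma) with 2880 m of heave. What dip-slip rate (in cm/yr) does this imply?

0.0173 cm/yr

dip-slip = heave / cos(dip) = 2880 m / cos(73.5°) = 10140 m
rate = 10140 m / 58.5 Ma = 0.000173 m/yr = 0.0173 cm/yr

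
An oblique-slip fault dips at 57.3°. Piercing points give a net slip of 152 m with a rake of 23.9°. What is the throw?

51.8 m

dip-slip = net slip × sin(rake) = 152 m × sin(23.9°) = 61.58 m
throw = dip-slip × sin(dip) = 61.58 × sin(57.3°) = 51.8 m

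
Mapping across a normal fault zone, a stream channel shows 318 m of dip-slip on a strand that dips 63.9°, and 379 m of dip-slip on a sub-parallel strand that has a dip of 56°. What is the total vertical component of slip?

600 m

throw_A = 318 × sin(63.9°) = 285.6 m
throw_B = 379 × sin(56°) = 314.2 m
total = 285.6 + 314.2 = 600 m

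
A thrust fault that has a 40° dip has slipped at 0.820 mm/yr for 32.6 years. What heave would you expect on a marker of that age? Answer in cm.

dip-slip = rate × time = 0.820 mm/yr × 32.6 years = 0.02673 m
heave = dip-slip × cos(dip) = 0.02673 × cos(40°) = 0.0205 m = 2.05 cm

2.05 cm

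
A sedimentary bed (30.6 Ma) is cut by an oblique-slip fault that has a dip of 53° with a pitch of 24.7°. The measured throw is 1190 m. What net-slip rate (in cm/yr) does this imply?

dip-slip = throw / sin(dip) = 1190 / sin(53°) = 1490 m
net slip = dip-slip / sin(rake) = 1490 / sin(24.7°) = 3566 m
rate = 3566 m / 30.6 Ma = 0.000117 m/yr = 0.0117 cm/yr

0.0117 cm/yr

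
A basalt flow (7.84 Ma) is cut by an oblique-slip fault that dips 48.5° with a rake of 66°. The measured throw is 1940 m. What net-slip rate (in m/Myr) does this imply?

362 m/Myr

dip-slip = throw / sin(dip) = 1940 / sin(48.5°) = 2590 m
net slip = dip-slip / sin(rake) = 2590 / sin(66°) = 2835 m
rate = 2835 m / 7.84 Ma = 0.000362 m/yr = 362 m/Myr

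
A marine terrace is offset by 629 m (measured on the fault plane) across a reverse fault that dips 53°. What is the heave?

heave = dip-slip × cos(dip) = 629 m × cos(53°) = 379 m

379 m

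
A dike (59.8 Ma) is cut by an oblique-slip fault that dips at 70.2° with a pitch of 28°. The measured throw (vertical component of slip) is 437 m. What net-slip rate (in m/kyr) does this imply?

dip-slip = throw / sin(dip) = 437 / sin(70.2°) = 464.5 m
net slip = dip-slip / sin(rake) = 464.5 / sin(28°) = 989.3 m
rate = 989.3 m / 59.8 Ma = 0.0000165 m/yr = 0.0165 m/kyr

0.0165 m/kyr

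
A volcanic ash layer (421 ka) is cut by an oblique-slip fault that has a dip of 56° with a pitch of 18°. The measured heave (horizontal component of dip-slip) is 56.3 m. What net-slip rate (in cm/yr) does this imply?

0.0774 cm/yr

dip-slip = heave / cos(dip) = 56.3 / cos(56°) = 100.7 m
net slip = dip-slip / sin(rake) = 100.7 / sin(18°) = 325.8 m
rate = 325.8 m / 421 ka = 0.000774 m/yr = 0.0774 cm/yr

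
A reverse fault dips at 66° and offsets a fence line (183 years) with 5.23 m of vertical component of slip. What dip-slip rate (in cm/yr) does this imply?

3.13 cm/yr

dip-slip = throw / sin(dip) = 5.23 m / sin(66°) = 5.725 m
rate = 5.725 m / 183 years = 0.0313 m/yr = 3.13 cm/yr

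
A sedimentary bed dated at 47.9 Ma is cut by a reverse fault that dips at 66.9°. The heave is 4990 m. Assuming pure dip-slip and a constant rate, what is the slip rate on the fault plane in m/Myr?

266 m/Myr

dip-slip = heave / cos(dip) = 4990 m / cos(66.9°) = 12720 m
rate = 12720 m / 47.9 Ma = 0.000266 m/yr = 266 m/Myr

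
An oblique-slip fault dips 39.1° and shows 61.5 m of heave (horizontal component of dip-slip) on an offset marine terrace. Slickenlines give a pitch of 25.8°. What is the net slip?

dip-slip = heave / cos(dip) = 61.5 / cos(39.1°) = 79.25 m
net slip = dip-slip / sin(rake) = 79.25 / sin(25.8°) = 182 m

182 m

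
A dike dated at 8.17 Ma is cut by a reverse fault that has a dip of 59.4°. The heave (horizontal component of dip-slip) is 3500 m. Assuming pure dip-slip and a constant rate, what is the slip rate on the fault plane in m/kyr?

dip-slip = heave / cos(dip) = 3500 m / cos(59.4°) = 6876 m
rate = 6876 m / 8.17 Ma = 0.000842 m/yr = 0.842 m/kyr

0.842 m/kyr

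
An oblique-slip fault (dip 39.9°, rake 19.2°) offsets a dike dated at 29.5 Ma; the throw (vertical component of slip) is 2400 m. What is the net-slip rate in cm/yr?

dip-slip = throw / sin(dip) = 2400 / sin(39.9°) = 3742 m
net slip = dip-slip / sin(rake) = 3742 / sin(19.2°) = 11380 m
rate = 11380 m / 29.5 Ma = 0.000386 m/yr = 0.0386 cm/yr

0.0386 cm/yr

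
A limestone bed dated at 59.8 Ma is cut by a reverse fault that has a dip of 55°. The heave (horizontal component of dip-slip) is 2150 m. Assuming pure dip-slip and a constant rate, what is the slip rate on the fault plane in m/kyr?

dip-slip = heave / cos(dip) = 2150 m / cos(55°) = 3748 m
rate = 3748 m / 59.8 Ma = 0.0000627 m/yr = 0.0627 m/kyr

0.0627 m/kyr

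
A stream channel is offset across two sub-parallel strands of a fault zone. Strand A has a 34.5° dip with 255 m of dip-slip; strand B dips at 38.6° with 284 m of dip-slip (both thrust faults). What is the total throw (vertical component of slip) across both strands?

throw_A = 255 × sin(34.5°) = 144.4 m
throw_B = 284 × sin(38.6°) = 177.2 m
total = 144.4 + 177.2 = 322 m

322 m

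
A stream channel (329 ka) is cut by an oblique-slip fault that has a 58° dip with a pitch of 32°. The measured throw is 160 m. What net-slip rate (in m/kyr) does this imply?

1.08 m/kyr

dip-slip = throw / sin(dip) = 160 / sin(58°) = 188.7 m
net slip = dip-slip / sin(rake) = 188.7 / sin(32°) = 356 m
rate = 356 m / 329 ka = 0.00108 m/yr = 1.08 m/kyr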